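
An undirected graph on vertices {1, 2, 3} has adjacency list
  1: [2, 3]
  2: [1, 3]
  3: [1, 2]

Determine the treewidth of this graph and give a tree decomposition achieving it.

A single bag containing all 3 vertices is trivially a valid decomposition of width 2. For the lower bound, the 3 vertices {1, 2, 3} are pairwise adjacent, and any tree decomposition puts a clique entirely inside one bag — forcing width ≥ 2. Combining the bounds, tw(G) = 2.

Treewidth 2.
One such decomposition:
Bags: B1 = {1, 2, 3}
Tree: (single bag)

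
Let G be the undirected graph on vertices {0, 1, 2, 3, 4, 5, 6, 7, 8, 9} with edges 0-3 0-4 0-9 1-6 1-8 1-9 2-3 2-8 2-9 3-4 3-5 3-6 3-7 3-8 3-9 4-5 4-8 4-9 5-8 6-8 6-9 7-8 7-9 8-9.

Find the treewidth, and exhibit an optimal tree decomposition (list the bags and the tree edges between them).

Treewidth 3.
One such decomposition:
Bags: B1 = {2, 3, 8, 9}  B2 = {3, 4, 8, 9}  B3 = {3, 7, 8, 9}  B4 = {3, 6, 8, 9}  B5 = {1, 6, 8, 9}  B6 = {3, 4, 5, 8}  B7 = {0, 3, 4, 9}
Tree: B1–B2, B2–B3, B2–B4, B4–B5, B2–B6, B2–B7

The largest bag has 4 vertices, giving width 3; this decomposition certifies tw(G) ≤ 3. For the lower bound, the 4 vertices {1, 6, 8, 9} are pairwise adjacent, and any tree decomposition puts a clique entirely inside one bag — forcing width ≥ 3. Hence tw(G) = 3 exactly.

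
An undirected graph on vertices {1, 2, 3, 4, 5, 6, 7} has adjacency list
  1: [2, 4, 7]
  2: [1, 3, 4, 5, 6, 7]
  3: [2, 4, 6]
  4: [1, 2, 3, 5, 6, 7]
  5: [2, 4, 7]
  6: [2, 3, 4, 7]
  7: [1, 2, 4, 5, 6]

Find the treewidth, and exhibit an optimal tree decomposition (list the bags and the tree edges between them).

Treewidth 3.
Bags: B1 = {2, 4, 5, 7}  B2 = {1, 2, 4, 7}  B3 = {2, 4, 6, 7}  B4 = {2, 3, 4, 6}
Tree: B1–B2, B1–B3, B3–B4

Each bag holds 4 vertices, so the decomposition has width 3, which upper-bounds the treewidth. On the other hand G contains the 4-clique {2, 3, 4, 6}. A clique must lie in a single bag of any decomposition, so no decomposition can have width below 3. The upper and lower bounds meet at 3, so that is the treewidth.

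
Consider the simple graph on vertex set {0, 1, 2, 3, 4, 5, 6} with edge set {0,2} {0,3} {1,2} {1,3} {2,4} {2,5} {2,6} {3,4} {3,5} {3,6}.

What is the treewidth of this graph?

2

A width-2 tree decomposition is:
Bags: B1 = {1, 2, 3}  B2 = {2, 3, 5}  B3 = {2, 3, 4}  B4 = {2, 3, 6}  B5 = {0, 2, 3}
Tree: B1–B2, B2–B3, B3–B4, B4–B5
The largest bag has 3 vertices, giving width 2; this decomposition certifies tw(G) ≤ 2. For the lower bound, G contains the cycle 3–1–2–5–3, so G is not a forest; only forests have treewidth ≤ 1, hence tw(G) ≥ 2. The upper and lower bounds meet at 2, so that is the treewidth.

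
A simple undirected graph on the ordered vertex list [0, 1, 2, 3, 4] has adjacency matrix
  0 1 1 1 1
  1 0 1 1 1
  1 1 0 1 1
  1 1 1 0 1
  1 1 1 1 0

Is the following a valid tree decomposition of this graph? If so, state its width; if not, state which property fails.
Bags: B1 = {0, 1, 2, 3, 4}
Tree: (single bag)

Yes; width 4.

Checking the three conditions: (i) the bags cover all of {0, 1, 2, 3, 4}; (ii) for each edge, some bag contains both endpoints; (iii) the bags containing any fixed vertex form a subtree. All hold, so the decomposition is valid with width 5 − 1 = 4.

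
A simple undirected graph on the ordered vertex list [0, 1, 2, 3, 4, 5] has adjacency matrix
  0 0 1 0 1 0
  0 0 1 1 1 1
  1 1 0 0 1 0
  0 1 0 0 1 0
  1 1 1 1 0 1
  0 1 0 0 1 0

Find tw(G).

A width-2 tree decomposition is:
Bags: B1 = {1, 3, 4}  B2 = {1, 2, 4}  B3 = {1, 4, 5}  B4 = {0, 2, 4}
Tree: B1–B2, B1–B3, B2–B4
Every bag has size at most 3, so the width is 3 − 1 = 2 and tw(G) ≤ 2. Conversely, {0, 2, 4} is a clique of size 3, and the vertices of any clique must share a bag in every tree decomposition; so some bag has ≥ 3 vertices and tw(G) ≥ 2. Combining the bounds, tw(G) = 2.

2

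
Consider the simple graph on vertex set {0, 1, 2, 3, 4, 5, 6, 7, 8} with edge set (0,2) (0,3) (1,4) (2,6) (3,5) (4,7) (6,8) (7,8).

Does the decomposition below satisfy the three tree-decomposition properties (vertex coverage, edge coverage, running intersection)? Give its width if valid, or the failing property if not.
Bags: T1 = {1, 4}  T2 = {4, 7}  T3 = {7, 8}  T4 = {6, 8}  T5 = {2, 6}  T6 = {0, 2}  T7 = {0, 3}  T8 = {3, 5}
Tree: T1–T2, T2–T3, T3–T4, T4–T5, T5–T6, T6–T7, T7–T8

Yes; width 1.

Checking the three conditions: (i) the bags cover all of {0, 1, 2, 3, 4, 5, 6, 7, 8}; (ii) for each edge, some bag contains both endpoints; (iii) the bags containing any fixed vertex form a subtree. All hold, so the decomposition is valid with width 2 − 1 = 1.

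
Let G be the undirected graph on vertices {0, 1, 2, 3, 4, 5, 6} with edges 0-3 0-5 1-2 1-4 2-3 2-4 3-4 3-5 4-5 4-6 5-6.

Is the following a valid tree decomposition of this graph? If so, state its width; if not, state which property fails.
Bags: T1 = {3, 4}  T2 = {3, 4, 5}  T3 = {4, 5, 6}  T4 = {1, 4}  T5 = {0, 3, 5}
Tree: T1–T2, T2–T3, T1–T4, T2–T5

No — vertex 2 appears in no bag.

A tree decomposition must satisfy three properties: every vertex lies in some bag; for every edge, both endpoints lie together in some bag; and for every vertex, the bags containing it form a connected subtree. Here vertex 2 appears in no bag, so the decomposition is invalid.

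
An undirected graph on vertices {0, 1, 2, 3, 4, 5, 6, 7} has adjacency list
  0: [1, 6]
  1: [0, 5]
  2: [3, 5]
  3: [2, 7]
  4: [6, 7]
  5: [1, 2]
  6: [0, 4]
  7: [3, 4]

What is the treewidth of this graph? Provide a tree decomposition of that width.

Treewidth 2.
Bags: B1 = {3, 4, 7}  B2 = {3, 4, 6}  B3 = {0, 3, 6}  B4 = {0, 1, 3}  B5 = {1, 3, 5}  B6 = {2, 3, 5}
Tree: B1–B2, B2–B3, B3–B4, B4–B5, B5–B6

Every bag has size at most 3, so the width is 3 − 1 = 2 and tw(G) ≤ 2. For the lower bound, G contains the cycle 3–7–4–6–0–1–5–2–3, so G is not a forest; only forests have treewidth ≤ 1, hence tw(G) ≥ 2. Combining the bounds, tw(G) = 2.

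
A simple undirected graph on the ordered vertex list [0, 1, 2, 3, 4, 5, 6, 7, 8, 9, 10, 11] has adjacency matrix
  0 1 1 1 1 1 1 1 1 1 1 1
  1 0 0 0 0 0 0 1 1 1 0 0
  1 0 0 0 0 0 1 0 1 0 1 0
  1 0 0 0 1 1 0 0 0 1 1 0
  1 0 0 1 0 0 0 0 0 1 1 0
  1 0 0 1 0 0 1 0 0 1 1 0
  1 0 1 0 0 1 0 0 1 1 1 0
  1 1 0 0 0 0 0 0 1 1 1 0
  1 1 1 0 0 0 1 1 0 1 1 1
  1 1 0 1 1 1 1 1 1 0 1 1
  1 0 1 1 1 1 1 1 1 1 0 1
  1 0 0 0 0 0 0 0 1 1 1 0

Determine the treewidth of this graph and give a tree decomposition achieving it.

Treewidth 4.
Bags: B1 = {0, 6, 8, 9, 10}  B2 = {0, 5, 6, 9, 10}  B3 = {0, 2, 6, 8, 10}  B4 = {0, 8, 9, 10, 11}  B5 = {0, 7, 8, 9, 10}  B6 = {0, 3, 5, 9, 10}  B7 = {0, 3, 4, 9, 10}  B8 = {0, 1, 7, 8, 9}
Tree: B1–B2, B1–B3, B1–B4, B1–B5, B2–B6, B6–B7, B5–B8

The largest bag has 5 vertices, giving width 4; this decomposition certifies tw(G) ≤ 4. Conversely, {0, 1, 7, 8, 9} is a clique of size 5, and the vertices of any clique must share a bag in every tree decomposition; so some bag has ≥ 5 vertices and tw(G) ≥ 4. Therefore the treewidth is 4.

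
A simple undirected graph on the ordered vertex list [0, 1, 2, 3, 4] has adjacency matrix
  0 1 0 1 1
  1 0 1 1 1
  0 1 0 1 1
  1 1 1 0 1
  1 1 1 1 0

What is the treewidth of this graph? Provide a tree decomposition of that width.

Treewidth 3.
Bags: B1 = {0, 1, 3, 4}  B2 = {1, 2, 3, 4}
Tree: B1–B2

Each bag holds 4 vertices, so the decomposition has width 3, which upper-bounds the treewidth. On the other hand G contains the 4-clique {0, 1, 3, 4}. A clique must lie in a single bag of any decomposition, so no decomposition can have width below 3. The upper and lower bounds meet at 3, so that is the treewidth.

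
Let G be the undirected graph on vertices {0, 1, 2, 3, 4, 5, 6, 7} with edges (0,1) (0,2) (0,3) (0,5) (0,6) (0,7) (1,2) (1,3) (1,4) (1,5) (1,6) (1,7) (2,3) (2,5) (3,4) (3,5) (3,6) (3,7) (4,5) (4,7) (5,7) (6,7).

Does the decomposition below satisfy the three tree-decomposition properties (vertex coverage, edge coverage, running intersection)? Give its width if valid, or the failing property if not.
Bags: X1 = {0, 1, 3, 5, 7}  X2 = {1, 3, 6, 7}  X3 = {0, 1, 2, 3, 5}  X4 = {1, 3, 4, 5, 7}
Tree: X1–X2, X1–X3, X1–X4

No — edge (0,6) lies in no bag.

A tree decomposition must satisfy three properties: every vertex lies in some bag; for every edge, both endpoints lie together in some bag; and for every vertex, the bags containing it form a connected subtree. Here edge (0,6) lies in no bag, so the decomposition is invalid.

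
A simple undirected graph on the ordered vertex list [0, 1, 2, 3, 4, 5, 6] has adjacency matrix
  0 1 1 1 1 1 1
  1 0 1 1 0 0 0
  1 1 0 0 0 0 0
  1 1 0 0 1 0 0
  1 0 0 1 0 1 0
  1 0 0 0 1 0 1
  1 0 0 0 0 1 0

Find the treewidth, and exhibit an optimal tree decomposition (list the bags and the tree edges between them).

Treewidth 2.
One such decomposition:
Bags: B1 = {0, 1, 3}  B2 = {0, 3, 4}  B3 = {0, 4, 5}  B4 = {0, 5, 6}  B5 = {0, 1, 2}
Tree: B1–B2, B2–B3, B3–B4, B1–B5

The largest bag has 3 vertices, giving width 2; this decomposition certifies tw(G) ≤ 2. On the other hand G contains the 3-clique {0, 1, 2}. A clique must lie in a single bag of any decomposition, so no decomposition can have width below 2. The upper and lower bounds meet at 2, so that is the treewidth.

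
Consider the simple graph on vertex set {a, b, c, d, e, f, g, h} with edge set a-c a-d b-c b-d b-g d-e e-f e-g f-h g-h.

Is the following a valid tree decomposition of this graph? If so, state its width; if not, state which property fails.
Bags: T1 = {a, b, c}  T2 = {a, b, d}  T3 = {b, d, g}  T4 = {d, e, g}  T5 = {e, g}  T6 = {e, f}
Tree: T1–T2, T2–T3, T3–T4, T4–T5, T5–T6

No — vertex h appears in no bag.

A tree decomposition must satisfy three properties: every vertex lies in some bag; for every edge, both endpoints lie together in some bag; and for every vertex, the bags containing it form a connected subtree. Here vertex h appears in no bag, so the decomposition is invalid.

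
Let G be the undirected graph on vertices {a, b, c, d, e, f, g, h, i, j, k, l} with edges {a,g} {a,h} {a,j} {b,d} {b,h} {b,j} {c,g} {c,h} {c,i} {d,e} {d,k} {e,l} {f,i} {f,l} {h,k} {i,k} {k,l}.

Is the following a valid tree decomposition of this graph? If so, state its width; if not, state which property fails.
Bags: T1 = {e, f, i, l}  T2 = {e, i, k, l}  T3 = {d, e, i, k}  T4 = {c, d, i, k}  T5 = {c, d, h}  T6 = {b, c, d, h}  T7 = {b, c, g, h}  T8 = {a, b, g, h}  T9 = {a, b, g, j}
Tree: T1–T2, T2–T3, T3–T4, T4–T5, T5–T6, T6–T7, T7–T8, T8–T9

A tree decomposition must satisfy three properties: every vertex lies in some bag; for every edge, both endpoints lie together in some bag; and for every vertex, the bags containing it form a connected subtree. Here edge (k,h) lies in no bag, so the decomposition is invalid.

No — edge (k,h) lies in no bag.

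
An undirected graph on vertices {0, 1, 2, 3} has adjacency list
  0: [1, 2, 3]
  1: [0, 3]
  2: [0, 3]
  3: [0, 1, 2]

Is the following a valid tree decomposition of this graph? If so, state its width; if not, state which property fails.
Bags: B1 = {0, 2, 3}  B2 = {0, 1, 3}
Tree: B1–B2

Vertex coverage: the bags together contain {0, 1, 2, 3}, the full vertex set. Edge coverage: each edge of G has both endpoints in at least one bag. Running intersection: for every vertex, the bags containing it form a connected subtree. All three properties hold, so this is a valid tree decomposition of width max|bag| − 1 = 2, and hence tw(G) ≤ 2.

Yes; width 2.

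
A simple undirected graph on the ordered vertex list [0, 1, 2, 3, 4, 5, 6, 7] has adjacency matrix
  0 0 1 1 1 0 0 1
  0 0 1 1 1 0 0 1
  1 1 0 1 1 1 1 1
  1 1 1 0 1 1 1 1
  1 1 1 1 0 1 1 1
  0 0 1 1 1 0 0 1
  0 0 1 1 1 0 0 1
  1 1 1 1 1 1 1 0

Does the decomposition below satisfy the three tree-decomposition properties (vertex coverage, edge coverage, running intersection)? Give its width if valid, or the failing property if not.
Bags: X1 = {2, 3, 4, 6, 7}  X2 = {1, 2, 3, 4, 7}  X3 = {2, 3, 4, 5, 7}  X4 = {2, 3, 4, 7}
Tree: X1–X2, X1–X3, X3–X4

No — vertex 0 appears in no bag.

A tree decomposition must satisfy three properties: every vertex lies in some bag; for every edge, both endpoints lie together in some bag; and for every vertex, the bags containing it form a connected subtree. Here vertex 0 appears in no bag, so the decomposition is invalid.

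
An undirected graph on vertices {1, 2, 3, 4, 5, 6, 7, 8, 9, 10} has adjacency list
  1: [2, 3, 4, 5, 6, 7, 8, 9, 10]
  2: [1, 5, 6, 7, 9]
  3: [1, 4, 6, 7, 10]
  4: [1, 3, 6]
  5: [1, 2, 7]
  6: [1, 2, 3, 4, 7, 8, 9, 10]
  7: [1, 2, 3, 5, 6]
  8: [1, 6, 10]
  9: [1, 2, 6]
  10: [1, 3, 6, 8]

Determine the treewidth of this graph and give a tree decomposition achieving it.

Treewidth 3.
One optimal decomposition is:
Bags: B1 = {1, 3, 4, 6}  B2 = {1, 3, 6, 10}  B3 = {1, 3, 6, 7}  B4 = {1, 2, 6, 7}  B5 = {1, 2, 6, 9}  B6 = {1, 2, 5, 7}  B7 = {1, 6, 8, 10}
Tree: B1–B2, B2–B3, B3–B4, B4–B5, B4–B6, B2–B7

Each bag holds 4 vertices, so the decomposition has width 3, which upper-bounds the treewidth. Conversely, {1, 2, 5, 7} is a clique of size 4, and the vertices of any clique must share a bag in every tree decomposition; so some bag has ≥ 4 vertices and tw(G) ≥ 3. Combining the bounds, tw(G) = 3.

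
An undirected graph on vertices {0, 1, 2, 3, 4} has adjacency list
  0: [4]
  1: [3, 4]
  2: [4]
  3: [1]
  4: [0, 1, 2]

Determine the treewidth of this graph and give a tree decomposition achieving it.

Treewidth 1.
Bags: B1 = {0, 4}  B2 = {1, 4}  B3 = {1, 3}  B4 = {2, 4}
Tree: B1–B2, B2–B3, B2–B4

The largest bag has 2 vertices, giving width 1; this decomposition certifies tw(G) ≤ 1. Any graph with an edge has treewidth ≥ 1, and G has the edge 4–0. Combining the bounds, tw(G) = 1.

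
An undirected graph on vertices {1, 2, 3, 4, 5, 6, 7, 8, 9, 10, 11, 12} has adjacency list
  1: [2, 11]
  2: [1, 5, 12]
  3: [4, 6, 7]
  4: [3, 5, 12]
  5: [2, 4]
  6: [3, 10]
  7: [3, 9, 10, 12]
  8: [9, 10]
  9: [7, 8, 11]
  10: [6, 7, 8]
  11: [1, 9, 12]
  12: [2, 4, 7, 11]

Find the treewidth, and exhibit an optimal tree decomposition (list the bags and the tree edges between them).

Every bag has size at most 4, so the width is 4 − 1 = 3 and tw(G) ≤ 3. For the lower bound: the 4 vertex sets {1,2,5}, {4}, {12}, {3,7,9,11} are disjoint, each induces a connected subgraph, and every pair is joined by at least one edge of G. Contracting each set to a single vertex therefore yields K_{4} as a minor, and since treewidth is minor-monotone, tw(G) ≥ tw(K_{4}) = 3. Therefore the treewidth is 3.

Treewidth 3.
One such decomposition:
Bags: B1 = {1, 2, 4, 5}  B2 = {1, 2, 4, 12}  B3 = {1, 4, 11, 12}  B4 = {3, 4, 11, 12}  B5 = {3, 7, 11, 12}  B6 = {3, 7, 9, 11}  B7 = {3, 6, 7, 9}  B8 = {6, 7, 9, 10}  B9 = {6, 8, 9, 10}
Tree: B1–B2, B2–B3, B3–B4, B4–B5, B5–B6, B6–B7, B7–B8, B8–B9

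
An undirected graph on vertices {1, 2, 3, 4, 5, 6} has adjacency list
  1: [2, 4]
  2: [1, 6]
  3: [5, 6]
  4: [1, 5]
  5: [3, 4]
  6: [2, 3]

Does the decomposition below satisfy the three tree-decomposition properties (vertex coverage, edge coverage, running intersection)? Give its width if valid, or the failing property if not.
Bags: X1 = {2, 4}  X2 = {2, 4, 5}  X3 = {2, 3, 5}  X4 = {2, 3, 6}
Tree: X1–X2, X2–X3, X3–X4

A tree decomposition must satisfy three properties: every vertex lies in some bag; for every edge, both endpoints lie together in some bag; and for every vertex, the bags containing it form a connected subtree. Here vertex 1 appears in no bag, so the decomposition is invalid.

No — vertex 1 appears in no bag.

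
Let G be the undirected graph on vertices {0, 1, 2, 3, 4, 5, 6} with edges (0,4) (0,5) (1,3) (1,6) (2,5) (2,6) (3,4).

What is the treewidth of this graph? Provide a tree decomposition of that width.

Treewidth 2.
One such decomposition:
Bags: B1 = {1, 3, 4}  B2 = {1, 4, 6}  B3 = {2, 4, 6}  B4 = {2, 4, 5}  B5 = {0, 4, 5}
Tree: B1–B2, B2–B3, B3–B4, B4–B5

The largest bag has 3 vertices, giving width 2; this decomposition certifies tw(G) ≤ 2. Since 4–3–1–6–2–5–0–4 is a cycle in G, G is not acyclic. Forests are exactly the graphs of treewidth ≤ 1, so tw(G) ≥ 2. The upper and lower bounds meet at 2, so that is the treewidth.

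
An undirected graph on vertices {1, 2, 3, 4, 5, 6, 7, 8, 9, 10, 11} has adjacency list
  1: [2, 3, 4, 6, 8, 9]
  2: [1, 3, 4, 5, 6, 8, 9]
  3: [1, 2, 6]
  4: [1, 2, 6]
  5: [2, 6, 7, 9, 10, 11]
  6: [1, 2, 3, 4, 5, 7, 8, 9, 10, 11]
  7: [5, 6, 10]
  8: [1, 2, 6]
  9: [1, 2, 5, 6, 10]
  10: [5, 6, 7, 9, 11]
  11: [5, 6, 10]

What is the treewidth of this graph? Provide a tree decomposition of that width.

Treewidth 3.
Bags: B1 = {1, 2, 3, 6}  B2 = {1, 2, 6, 8}  B3 = {1, 2, 6, 9}  B4 = {2, 5, 6, 9}  B5 = {1, 2, 4, 6}  B6 = {5, 6, 9, 10}  B7 = {5, 6, 7, 10}  B8 = {5, 6, 10, 11}
Tree: B1–B2, B2–B3, B3–B4, B3–B5, B4–B6, B6–B7, B6–B8

Each bag holds 4 vertices, so the decomposition has width 3, which upper-bounds the treewidth. On the other hand G contains the 4-clique {5, 6, 10, 11}. A clique must lie in a single bag of any decomposition, so no decomposition can have width below 3. The upper and lower bounds meet at 3, so that is the treewidth.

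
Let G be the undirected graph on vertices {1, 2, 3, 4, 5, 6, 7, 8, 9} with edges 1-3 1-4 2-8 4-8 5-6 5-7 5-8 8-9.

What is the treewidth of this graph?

1

A width-1 tree decomposition is:
Bags: B1 = {5, 8}  B2 = {5, 6}  B3 = {8, 9}  B4 = {5, 7}  B5 = {2, 8}  B6 = {4, 8}  B7 = {1, 4}  B8 = {1, 3}
Tree: B1–B2, B1–B3, B1–B4, B1–B5, B3–B6, B6–B7, B7–B8
Every bag has size at most 2, so the width is 2 − 1 = 1 and tw(G) ≤ 1. Any graph with an edge has treewidth ≥ 1, and G has the edge 8–5. The upper and lower bounds meet at 1, so that is the treewidth.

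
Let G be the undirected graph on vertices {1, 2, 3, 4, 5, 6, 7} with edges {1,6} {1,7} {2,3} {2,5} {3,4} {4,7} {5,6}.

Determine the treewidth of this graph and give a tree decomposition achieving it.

Each bag holds 3 vertices, so the decomposition has width 2, which upper-bounds the treewidth. The edges 4–3–2–5–6–1–7–4 form a cycle, so G is not a tree and its treewidth is at least 2. Therefore the treewidth is 2.

Treewidth 2.
One such decomposition:
Bags: B1 = {2, 3, 4}  B2 = {2, 4, 5}  B3 = {4, 5, 6}  B4 = {1, 4, 6}  B5 = {1, 4, 7}
Tree: B1–B2, B2–B3, B3–B4, B4–B5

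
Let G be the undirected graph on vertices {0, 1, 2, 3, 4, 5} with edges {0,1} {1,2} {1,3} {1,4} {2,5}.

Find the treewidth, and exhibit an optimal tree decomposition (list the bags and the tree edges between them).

Treewidth 1.
One optimal decomposition is:
Bags: B1 = {1, 4}  B2 = {1, 2}  B3 = {2, 5}  B4 = {0, 1}  B5 = {1, 3}
Tree: B1–B2, B2–B3, B2–B4, B4–B5

The largest bag has 2 vertices, giving width 1; this decomposition certifies tw(G) ≤ 1. Any graph with an edge has treewidth ≥ 1, and G has the edge 1–4. Therefore the treewidth is 1.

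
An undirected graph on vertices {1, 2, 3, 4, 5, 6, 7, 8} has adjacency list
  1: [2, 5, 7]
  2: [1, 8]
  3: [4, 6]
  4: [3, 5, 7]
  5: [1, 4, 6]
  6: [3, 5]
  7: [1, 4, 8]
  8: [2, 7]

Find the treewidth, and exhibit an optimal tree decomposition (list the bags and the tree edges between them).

Treewidth 2.
One optimal decomposition is:
Bags: B1 = {3, 5, 6}  B2 = {3, 4, 5}  B3 = {1, 4, 5}  B4 = {1, 4, 7}  B5 = {1, 2, 7}  B6 = {2, 7, 8}
Tree: B1–B2, B2–B3, B3–B4, B4–B5, B5–B6

The largest bag has 3 vertices, giving width 2; this decomposition certifies tw(G) ≤ 2. Since 6–3–4–5–6 is a cycle in G, G is not acyclic. Forests are exactly the graphs of treewidth ≤ 1, so tw(G) ≥ 2. The upper and lower bounds meet at 2, so that is the treewidth.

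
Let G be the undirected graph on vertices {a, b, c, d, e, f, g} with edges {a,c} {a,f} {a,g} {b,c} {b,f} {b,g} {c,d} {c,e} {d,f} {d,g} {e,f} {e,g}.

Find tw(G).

3

A width-3 tree decomposition is:
Bags: B1 = {c, d, f, g}  B2 = {c, e, f, g}  B3 = {a, c, f, g}  B4 = {b, c, f, g}
Tree: B1–B2, B2–B3, B3–B4
The largest bag has 4 vertices, giving width 3; this decomposition certifies tw(G) ≤ 3. For the lower bound: the 4 vertex sets {d,g}, {c,e}, {f}, {a} are disjoint, each induces a connected subgraph, and every pair is joined by at least one edge of G. Contracting each set to a single vertex therefore yields K_{4} as a minor, and since treewidth is minor-monotone, tw(G) ≥ tw(K_{4}) = 3. Combining the bounds, tw(G) = 3.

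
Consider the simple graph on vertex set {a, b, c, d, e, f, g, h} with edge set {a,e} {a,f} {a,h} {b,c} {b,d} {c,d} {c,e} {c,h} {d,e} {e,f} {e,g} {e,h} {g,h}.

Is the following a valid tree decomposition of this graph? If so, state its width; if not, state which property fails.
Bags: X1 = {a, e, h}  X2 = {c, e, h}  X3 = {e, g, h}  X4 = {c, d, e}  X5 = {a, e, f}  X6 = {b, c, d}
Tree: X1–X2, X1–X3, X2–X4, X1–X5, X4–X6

Yes; width 2.

Every vertex of G appears in some bag (union = {a, b, c, d, e, f, g, h}); every edge is covered by a bag; and for each vertex v the set of bags containing v is connected in the bag tree. The decomposition is therefore valid. The largest bag has 3 vertices, so the width is 2.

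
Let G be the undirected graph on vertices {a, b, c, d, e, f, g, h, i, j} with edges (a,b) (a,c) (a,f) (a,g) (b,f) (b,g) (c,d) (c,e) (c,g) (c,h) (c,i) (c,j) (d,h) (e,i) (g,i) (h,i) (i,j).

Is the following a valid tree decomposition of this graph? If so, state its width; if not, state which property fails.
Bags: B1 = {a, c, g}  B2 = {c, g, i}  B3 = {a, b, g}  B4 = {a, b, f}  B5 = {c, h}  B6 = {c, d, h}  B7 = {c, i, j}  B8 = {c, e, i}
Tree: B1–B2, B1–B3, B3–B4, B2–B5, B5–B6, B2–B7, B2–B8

A tree decomposition must satisfy three properties: every vertex lies in some bag; for every edge, both endpoints lie together in some bag; and for every vertex, the bags containing it form a connected subtree. Here edge (i,h) lies in no bag, so the decomposition is invalid.

No — edge (i,h) lies in no bag.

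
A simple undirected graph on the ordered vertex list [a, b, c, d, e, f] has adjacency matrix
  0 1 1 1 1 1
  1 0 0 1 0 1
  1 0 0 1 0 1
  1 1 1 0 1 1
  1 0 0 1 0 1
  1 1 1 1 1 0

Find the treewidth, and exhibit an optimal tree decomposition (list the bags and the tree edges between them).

The largest bag has 4 vertices, giving width 3; this decomposition certifies tw(G) ≤ 3. Conversely, {a, d, e, f} is a clique of size 4, and the vertices of any clique must share a bag in every tree decomposition; so some bag has ≥ 4 vertices and tw(G) ≥ 3. Therefore the treewidth is 3.

Treewidth 3.
Bags: B1 = {a, d, e, f}  B2 = {a, c, d, f}  B3 = {a, b, d, f}
Tree: B1–B2, B2–B3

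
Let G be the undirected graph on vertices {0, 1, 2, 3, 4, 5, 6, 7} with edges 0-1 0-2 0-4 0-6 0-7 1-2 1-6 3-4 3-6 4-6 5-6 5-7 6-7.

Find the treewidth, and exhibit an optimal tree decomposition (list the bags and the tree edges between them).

Each bag holds 3 vertices, so the decomposition has width 2, which upper-bounds the treewidth. On the other hand G contains the 3-clique {0, 1, 2}. A clique must lie in a single bag of any decomposition, so no decomposition can have width below 2. Hence tw(G) = 2 exactly.

Treewidth 2.
One optimal decomposition is:
Bags: B1 = {0, 1, 6}  B2 = {0, 6, 7}  B3 = {0, 1, 2}  B4 = {0, 4, 6}  B5 = {5, 6, 7}  B6 = {3, 4, 6}
Tree: B1–B2, B1–B3, B1–B4, B2–B5, B4–B6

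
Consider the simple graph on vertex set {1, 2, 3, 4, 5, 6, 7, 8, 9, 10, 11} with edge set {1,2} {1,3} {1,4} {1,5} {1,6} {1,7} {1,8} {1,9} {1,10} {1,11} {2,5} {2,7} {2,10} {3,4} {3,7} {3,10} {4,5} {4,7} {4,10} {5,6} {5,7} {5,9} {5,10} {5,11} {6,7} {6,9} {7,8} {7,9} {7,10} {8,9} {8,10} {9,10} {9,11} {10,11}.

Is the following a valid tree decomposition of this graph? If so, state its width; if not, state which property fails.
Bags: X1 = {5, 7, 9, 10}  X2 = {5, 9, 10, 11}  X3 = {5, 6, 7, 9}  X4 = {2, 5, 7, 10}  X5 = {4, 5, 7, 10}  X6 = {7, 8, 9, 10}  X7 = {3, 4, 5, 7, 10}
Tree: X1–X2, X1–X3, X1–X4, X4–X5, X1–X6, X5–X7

A tree decomposition must satisfy three properties: every vertex lies in some bag; for every edge, both endpoints lie together in some bag; and for every vertex, the bags containing it form a connected subtree. Here vertex 1 appears in no bag, so the decomposition is invalid.

No — vertex 1 appears in no bag.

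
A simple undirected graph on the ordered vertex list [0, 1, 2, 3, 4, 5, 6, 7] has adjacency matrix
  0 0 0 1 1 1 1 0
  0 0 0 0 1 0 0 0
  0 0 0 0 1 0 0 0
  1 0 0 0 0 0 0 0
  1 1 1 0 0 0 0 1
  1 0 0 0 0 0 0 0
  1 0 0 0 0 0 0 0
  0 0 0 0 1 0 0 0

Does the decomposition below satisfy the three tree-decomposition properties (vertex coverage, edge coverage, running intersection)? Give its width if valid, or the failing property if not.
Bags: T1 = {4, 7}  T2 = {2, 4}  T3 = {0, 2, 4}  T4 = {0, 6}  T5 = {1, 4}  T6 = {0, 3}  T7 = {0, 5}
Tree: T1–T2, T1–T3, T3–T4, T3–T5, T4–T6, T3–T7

No — bags containing vertex 2 are not connected in the tree.

A tree decomposition must satisfy three properties: every vertex lies in some bag; for every edge, both endpoints lie together in some bag; and for every vertex, the bags containing it form a connected subtree. Here bags containing vertex 2 are not connected in the tree, so the decomposition is invalid.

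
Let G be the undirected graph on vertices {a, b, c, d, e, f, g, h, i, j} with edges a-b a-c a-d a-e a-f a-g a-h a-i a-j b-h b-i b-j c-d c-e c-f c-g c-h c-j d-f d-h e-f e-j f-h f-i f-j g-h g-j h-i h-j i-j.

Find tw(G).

A width-4 tree decomposition is:
Bags: B1 = {a, c, f, h, j}  B2 = {a, f, h, i, j}  B3 = {a, b, h, i, j}  B4 = {a, c, d, f, h}  B5 = {a, c, e, f, j}  B6 = {a, c, g, h, j}
Tree: B1–B2, B2–B3, B1–B4, B1–B5, B1–B6
The largest bag has 5 vertices, giving width 4; this decomposition certifies tw(G) ≤ 4. On the other hand G contains the 5-clique {a, c, e, f, j}. A clique must lie in a single bag of any decomposition, so no decomposition can have width below 4. The upper and lower bounds meet at 4, so that is the treewidth.

4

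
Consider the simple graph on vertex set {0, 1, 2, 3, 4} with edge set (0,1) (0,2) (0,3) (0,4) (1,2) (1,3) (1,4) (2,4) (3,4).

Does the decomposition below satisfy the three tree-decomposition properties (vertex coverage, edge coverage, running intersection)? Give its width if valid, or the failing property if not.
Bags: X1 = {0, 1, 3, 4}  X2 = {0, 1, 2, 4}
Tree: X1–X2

Checking the three conditions: (i) the bags cover all of {0, 1, 2, 3, 4}; (ii) for each edge, some bag contains both endpoints; (iii) the bags containing any fixed vertex form a subtree. All hold, so the decomposition is valid with width 4 − 1 = 3.

Yes; width 3.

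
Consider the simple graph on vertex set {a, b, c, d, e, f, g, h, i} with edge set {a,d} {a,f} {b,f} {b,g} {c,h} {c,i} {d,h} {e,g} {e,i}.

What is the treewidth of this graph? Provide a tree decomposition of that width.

Each bag holds 3 vertices, so the decomposition has width 2, which upper-bounds the treewidth. The edges d–h–c–i–e–g–b–f–a–d form a cycle, so G is not a tree and its treewidth is at least 2. Therefore the treewidth is 2.

Treewidth 2.
Bags: B1 = {c, d, h}  B2 = {c, d, i}  B3 = {d, e, i}  B4 = {d, e, g}  B5 = {b, d, g}  B6 = {b, d, f}  B7 = {a, d, f}
Tree: B1–B2, B2–B3, B3–B4, B4–B5, B5–B6, B6–B7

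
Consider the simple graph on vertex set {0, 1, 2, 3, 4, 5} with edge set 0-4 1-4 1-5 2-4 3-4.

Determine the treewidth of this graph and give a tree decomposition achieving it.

Treewidth 1.
One such decomposition:
Bags: B1 = {2, 4}  B2 = {1, 4}  B3 = {0, 4}  B4 = {1, 5}  B5 = {3, 4}
Tree: B1–B2, B1–B3, B2–B4, B2–B5

Every bag has size at most 2, so the width is 2 − 1 = 1 and tw(G) ≤ 1. G has an edge, so its treewidth is at least 1. Hence tw(G) = 1 exactly.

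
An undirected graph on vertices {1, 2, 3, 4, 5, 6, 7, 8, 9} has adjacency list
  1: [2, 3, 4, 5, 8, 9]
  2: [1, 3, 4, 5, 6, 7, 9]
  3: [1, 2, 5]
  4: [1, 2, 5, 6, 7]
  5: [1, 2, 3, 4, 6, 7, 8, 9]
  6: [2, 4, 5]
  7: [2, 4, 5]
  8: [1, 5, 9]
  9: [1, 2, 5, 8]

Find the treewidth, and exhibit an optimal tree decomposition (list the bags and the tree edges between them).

Treewidth 3.
Bags: B1 = {1, 2, 3, 5}  B2 = {1, 2, 4, 5}  B3 = {1, 2, 5, 9}  B4 = {2, 4, 5, 7}  B5 = {2, 4, 5, 6}  B6 = {1, 5, 8, 9}
Tree: B1–B2, B2–B3, B2–B4, B4–B5, B3–B6

The largest bag has 4 vertices, giving width 3; this decomposition certifies tw(G) ≤ 3. Conversely, {1, 5, 8, 9} is a clique of size 4, and the vertices of any clique must share a bag in every tree decomposition; so some bag has ≥ 4 vertices and tw(G) ≥ 3. Therefore the treewidth is 3.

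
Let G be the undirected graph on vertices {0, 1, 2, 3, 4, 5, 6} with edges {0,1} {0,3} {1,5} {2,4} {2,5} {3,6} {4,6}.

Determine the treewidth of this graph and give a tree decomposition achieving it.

Treewidth 2.
Bags: B1 = {2, 4, 6}  B2 = {2, 3, 6}  B3 = {0, 2, 3}  B4 = {0, 1, 2}  B5 = {1, 2, 5}
Tree: B1–B2, B2–B3, B3–B4, B4–B5

The largest bag has 3 vertices, giving width 2; this decomposition certifies tw(G) ≤ 2. The edges 2–4–6–3–0–1–5–2 form a cycle, so G is not a tree and its treewidth is at least 2. Combining the bounds, tw(G) = 2.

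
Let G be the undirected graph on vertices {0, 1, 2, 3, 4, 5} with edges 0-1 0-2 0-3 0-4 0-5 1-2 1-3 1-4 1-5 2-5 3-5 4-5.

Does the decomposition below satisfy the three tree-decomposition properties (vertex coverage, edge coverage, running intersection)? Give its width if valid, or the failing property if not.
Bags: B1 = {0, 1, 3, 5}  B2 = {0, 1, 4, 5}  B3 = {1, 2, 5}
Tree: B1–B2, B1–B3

No — edge (0,2) lies in no bag.

A tree decomposition must satisfy three properties: every vertex lies in some bag; for every edge, both endpoints lie together in some bag; and for every vertex, the bags containing it form a connected subtree. Here edge (0,2) lies in no bag, so the decomposition is invalid.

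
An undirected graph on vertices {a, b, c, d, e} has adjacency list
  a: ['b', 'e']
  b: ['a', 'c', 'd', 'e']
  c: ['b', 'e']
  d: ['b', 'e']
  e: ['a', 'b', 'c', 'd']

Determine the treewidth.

2

A width-2 tree decomposition is:
Bags: B1 = {b, d, e}  B2 = {b, c, e}  B3 = {a, b, e}
Tree: B1–B2, B2–B3
The largest bag has 3 vertices, giving width 2; this decomposition certifies tw(G) ≤ 2. On the other hand G contains the 3-clique {b, d, e}. A clique must lie in a single bag of any decomposition, so no decomposition can have width below 2. The upper and lower bounds meet at 2, so that is the treewidth.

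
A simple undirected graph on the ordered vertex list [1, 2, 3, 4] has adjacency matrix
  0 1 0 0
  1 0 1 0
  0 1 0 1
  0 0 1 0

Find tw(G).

1

A width-1 tree decomposition is:
Bags: B1 = {1, 2}  B2 = {2, 3}  B3 = {3, 4}
Tree: B1–B2, B2–B3
Every bag has size at most 2, so the width is 2 − 1 = 1 and tw(G) ≤ 1. G has an edge, so its treewidth is at least 1. Therefore the treewidth is 1.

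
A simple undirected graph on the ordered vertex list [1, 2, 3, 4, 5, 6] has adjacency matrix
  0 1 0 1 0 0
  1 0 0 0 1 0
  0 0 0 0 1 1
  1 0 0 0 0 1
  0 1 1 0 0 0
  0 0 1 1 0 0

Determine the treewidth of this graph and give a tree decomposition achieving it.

Treewidth 2.
One such decomposition:
Bags: B1 = {2, 3, 5}  B2 = {2, 3, 6}  B3 = {2, 4, 6}  B4 = {1, 2, 4}
Tree: B1–B2, B2–B3, B3–B4

Each bag holds 3 vertices, so the decomposition has width 2, which upper-bounds the treewidth. For the lower bound, G contains the cycle 2–5–3–6–4–1–2, so G is not a forest; only forests have treewidth ≤ 1, hence tw(G) ≥ 2. Therefore the treewidth is 2.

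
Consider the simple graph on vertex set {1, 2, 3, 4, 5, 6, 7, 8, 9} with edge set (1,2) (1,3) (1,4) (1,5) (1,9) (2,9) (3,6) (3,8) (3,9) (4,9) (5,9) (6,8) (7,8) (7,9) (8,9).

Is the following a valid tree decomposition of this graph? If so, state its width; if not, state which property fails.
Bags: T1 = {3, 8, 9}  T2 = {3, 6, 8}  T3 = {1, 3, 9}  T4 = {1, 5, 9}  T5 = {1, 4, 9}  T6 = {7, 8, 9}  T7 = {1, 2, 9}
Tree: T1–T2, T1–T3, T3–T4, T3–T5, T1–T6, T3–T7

Every vertex of G appears in some bag (union = {1, 2, 3, 4, 5, 6, 7, 8, 9}); every edge is covered by a bag; and for each vertex v the set of bags containing v is connected in the bag tree. The decomposition is therefore valid. The largest bag has 3 vertices, so the width is 2.

Yes; width 2.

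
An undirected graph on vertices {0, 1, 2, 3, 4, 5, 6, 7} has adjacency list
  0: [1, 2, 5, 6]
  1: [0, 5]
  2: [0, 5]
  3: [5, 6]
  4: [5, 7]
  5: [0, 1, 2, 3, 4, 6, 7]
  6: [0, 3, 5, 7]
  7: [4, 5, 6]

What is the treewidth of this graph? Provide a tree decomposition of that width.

The largest bag has 3 vertices, giving width 2; this decomposition certifies tw(G) ≤ 2. Conversely, {0, 1, 5} is a clique of size 3, and the vertices of any clique must share a bag in every tree decomposition; so some bag has ≥ 3 vertices and tw(G) ≥ 2. The upper and lower bounds meet at 2, so that is the treewidth.

Treewidth 2.
One optimal decomposition is:
Bags: B1 = {5, 6, 7}  B2 = {3, 5, 6}  B3 = {4, 5, 7}  B4 = {0, 5, 6}  B5 = {0, 1, 5}  B6 = {0, 2, 5}
Tree: B1–B2, B1–B3, B1–B4, B4–B5, B4–B6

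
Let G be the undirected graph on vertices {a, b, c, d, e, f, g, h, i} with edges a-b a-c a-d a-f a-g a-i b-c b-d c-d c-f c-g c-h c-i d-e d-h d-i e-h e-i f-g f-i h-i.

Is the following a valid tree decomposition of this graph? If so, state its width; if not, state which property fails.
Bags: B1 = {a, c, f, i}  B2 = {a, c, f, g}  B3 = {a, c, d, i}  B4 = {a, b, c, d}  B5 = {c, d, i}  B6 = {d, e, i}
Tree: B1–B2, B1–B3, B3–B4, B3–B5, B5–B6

A tree decomposition must satisfy three properties: every vertex lies in some bag; for every edge, both endpoints lie together in some bag; and for every vertex, the bags containing it form a connected subtree. Here vertex h appears in no bag, so the decomposition is invalid.

No — vertex h appears in no bag.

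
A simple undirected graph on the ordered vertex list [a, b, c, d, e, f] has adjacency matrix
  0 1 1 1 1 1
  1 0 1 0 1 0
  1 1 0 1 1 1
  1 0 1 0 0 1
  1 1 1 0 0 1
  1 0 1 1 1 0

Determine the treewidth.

3

A width-3 tree decomposition is:
Bags: B1 = {a, b, c, e}  B2 = {a, c, e, f}  B3 = {a, c, d, f}
Tree: B1–B2, B2–B3
The largest bag has 4 vertices, giving width 3; this decomposition certifies tw(G) ≤ 3. On the other hand G contains the 4-clique {a, c, d, f}. A clique must lie in a single bag of any decomposition, so no decomposition can have width below 3. Combining the bounds, tw(G) = 3.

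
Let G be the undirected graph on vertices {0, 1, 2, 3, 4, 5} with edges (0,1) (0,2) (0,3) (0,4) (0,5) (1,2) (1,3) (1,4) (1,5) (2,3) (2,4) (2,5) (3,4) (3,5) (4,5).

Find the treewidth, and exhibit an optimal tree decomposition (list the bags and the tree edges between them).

Treewidth 5.
One such decomposition:
Bags: B1 = {0, 1, 2, 3, 4, 5}
Tree: (single bag)

With just one bag of size 6, the width is 6 − 1 = 5, so tw(G) ≤ 5. Conversely, {0, 1, 2, 3, 4, 5} is a clique of size 6, and the vertices of any clique must share a bag in every tree decomposition; so some bag has ≥ 6 vertices and tw(G) ≥ 5. The upper and lower bounds meet at 5, so that is the treewidth.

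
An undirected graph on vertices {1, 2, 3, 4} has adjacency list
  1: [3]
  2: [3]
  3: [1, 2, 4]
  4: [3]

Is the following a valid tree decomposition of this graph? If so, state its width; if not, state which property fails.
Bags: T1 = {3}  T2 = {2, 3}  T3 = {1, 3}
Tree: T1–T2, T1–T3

No — vertex 4 appears in no bag.

A tree decomposition must satisfy three properties: every vertex lies in some bag; for every edge, both endpoints lie together in some bag; and for every vertex, the bags containing it form a connected subtree. Here vertex 4 appears in no bag, so the decomposition is invalid.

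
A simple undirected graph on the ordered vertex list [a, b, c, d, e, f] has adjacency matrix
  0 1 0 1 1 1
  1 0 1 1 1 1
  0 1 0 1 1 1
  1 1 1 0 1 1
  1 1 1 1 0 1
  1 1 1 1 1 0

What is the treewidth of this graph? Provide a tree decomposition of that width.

Treewidth 4.
Bags: B1 = {b, c, d, e, f}  B2 = {a, b, d, e, f}
Tree: B1–B2

Each bag holds 5 vertices, so the decomposition has width 4, which upper-bounds the treewidth. For the lower bound, the 5 vertices {b, c, d, e, f} are pairwise adjacent, and any tree decomposition puts a clique entirely inside one bag — forcing width ≥ 4. Combining the bounds, tw(G) = 4.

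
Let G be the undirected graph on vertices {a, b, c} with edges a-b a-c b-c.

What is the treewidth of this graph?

A width-2 tree decomposition is:
Bags: B1 = {a, b, c}
Tree: (single bag)
A single bag containing all 3 vertices is trivially a valid decomposition of width 2. Conversely, {a, b, c} is a clique of size 3, and the vertices of any clique must share a bag in every tree decomposition; so some bag has ≥ 3 vertices and tw(G) ≥ 2. Therefore the treewidth is 2.

2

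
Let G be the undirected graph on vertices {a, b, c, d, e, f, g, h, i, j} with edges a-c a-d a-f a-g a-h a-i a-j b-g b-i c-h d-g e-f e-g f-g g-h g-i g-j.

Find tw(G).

2

A width-2 tree decomposition is:
Bags: B1 = {a, f, g}  B2 = {e, f, g}  B3 = {a, d, g}  B4 = {a, g, j}  B5 = {a, g, i}  B6 = {a, g, h}  B7 = {a, c, h}  B8 = {b, g, i}
Tree: B1–B2, B1–B3, B3–B4, B1–B5, B3–B6, B6–B7, B5–B8
Each bag holds 3 vertices, so the decomposition has width 2, which upper-bounds the treewidth. For the lower bound, the 3 vertices {e, f, g} are pairwise adjacent, and any tree decomposition puts a clique entirely inside one bag — forcing width ≥ 2. Therefore the treewidth is 2.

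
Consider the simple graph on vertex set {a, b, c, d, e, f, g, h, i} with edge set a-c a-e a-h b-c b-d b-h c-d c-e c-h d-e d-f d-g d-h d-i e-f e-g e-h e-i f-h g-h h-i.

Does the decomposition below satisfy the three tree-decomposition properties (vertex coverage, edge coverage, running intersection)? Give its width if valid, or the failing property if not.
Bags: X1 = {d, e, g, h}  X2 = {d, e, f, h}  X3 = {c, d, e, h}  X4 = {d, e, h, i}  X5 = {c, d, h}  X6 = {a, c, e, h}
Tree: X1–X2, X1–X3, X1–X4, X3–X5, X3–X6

A tree decomposition must satisfy three properties: every vertex lies in some bag; for every edge, both endpoints lie together in some bag; and for every vertex, the bags containing it form a connected subtree. Here vertex b appears in no bag, so the decomposition is invalid.

No — vertex b appears in no bag.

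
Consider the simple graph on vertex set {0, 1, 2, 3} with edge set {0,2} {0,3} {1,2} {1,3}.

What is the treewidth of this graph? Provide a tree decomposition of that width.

The largest bag has 3 vertices, giving width 2; this decomposition certifies tw(G) ≤ 2. For the lower bound, G contains the cycle 3–1–2–0–3, so G is not a forest; only forests have treewidth ≤ 1, hence tw(G) ≥ 2. Therefore the treewidth is 2.

Treewidth 2.
One optimal decomposition is:
Bags: B1 = {1, 2, 3}  B2 = {0, 2, 3}
Tree: B1–B2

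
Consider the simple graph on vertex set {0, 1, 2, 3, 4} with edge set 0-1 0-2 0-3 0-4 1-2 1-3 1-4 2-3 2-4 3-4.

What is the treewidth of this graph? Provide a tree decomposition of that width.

Treewidth 4.
Bags: B1 = {0, 1, 2, 3, 4}
Tree: (single bag)

With just one bag of size 5, the width is 5 − 1 = 4, so tw(G) ≤ 4. For the lower bound, the 5 vertices {0, 1, 2, 3, 4} are pairwise adjacent, and any tree decomposition puts a clique entirely inside one bag — forcing width ≥ 4. Hence tw(G) = 4 exactly.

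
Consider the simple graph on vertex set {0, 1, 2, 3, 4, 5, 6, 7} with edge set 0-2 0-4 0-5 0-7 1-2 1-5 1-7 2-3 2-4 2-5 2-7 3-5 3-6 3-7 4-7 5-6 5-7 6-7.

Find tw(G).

3

A width-3 tree decomposition is:
Bags: B1 = {2, 3, 5, 7}  B2 = {3, 5, 6, 7}  B3 = {0, 2, 5, 7}  B4 = {1, 2, 5, 7}  B5 = {0, 2, 4, 7}
Tree: B1–B2, B1–B3, B3–B4, B3–B5
Every bag has size at most 4, so the width is 4 − 1 = 3 and tw(G) ≤ 3. On the other hand G contains the 4-clique {0, 2, 4, 7}. A clique must lie in a single bag of any decomposition, so no decomposition can have width below 3. The upper and lower bounds meet at 3, so that is the treewidth.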